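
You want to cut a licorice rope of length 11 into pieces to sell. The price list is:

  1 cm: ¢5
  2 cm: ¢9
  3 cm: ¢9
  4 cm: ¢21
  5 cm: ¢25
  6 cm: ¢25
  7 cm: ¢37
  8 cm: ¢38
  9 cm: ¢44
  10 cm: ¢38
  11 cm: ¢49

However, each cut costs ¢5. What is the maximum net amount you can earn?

53

Build v[k] bottom-up: v[k] = max over allowed piece i of (p[i] + v[k−i]) − 5 per cut.
v[1] = 5
v[2] = max(5+5-5, 9+0) = 9
v[3] = max(5+9-5, 9+5-5, 9+0) = 9
v[4] = max(5+9-5, 9+9-5, 9+5-5, 21+0) = 21
v[5] = max(5+21-5, 9+9-5, 9+9-5, 21+5-5, 25+0) = 25
v[6] = max(5+25-5, 9+21-5, 9+9-5, 21+9-5, 25+5-5, 25+0) = 25
v[7] = max(5+25-5, 9+25-5, 9+21-5, …, 25+5-5, 37+0) = 37
v[8] = max(5+37-5, 9+25-5, 9+25-5, …, 37+5-5, 38+0) = 38
v[9] = max(5+38-5, 9+37-5, 9+25-5, …, 38+5-5, 44+0) = 44
v[10] = max(5+44-5, 9+38-5, 9+37-5, …, 44+5-5, 38+0) = 45
v[11] = max(5+45-5, 9+44-5, 9+38-5, …, 38+5-5, 49+0) = 53
One optimal plan: pieces 7 + 4 (1 cut) → ¢58 − ¢5 = ¢53.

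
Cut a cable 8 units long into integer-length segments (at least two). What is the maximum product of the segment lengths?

18

Fill P[k] for k=2..8: at each k try every first piece i and multiply by the better of (k−i) uncut or P[k−i].
P[2] = 1*max(1,0) = 1*1 = 1
P[3] = 1*max(2,1) = 1*2 = 2
P[4] = 2*max(2,1) = 2*2 = 4
P[5] = 2*max(3,2) = 2*3 = 6
P[6] = 3*max(3,2) = 3*3 = 9
P[7] = 2*max(5,6) = 2*6 = 12
P[8] = 2*max(6,9) = 2*9 = 18
One optimal split: 3 + 3 + 2; product 3*3*2 = 18.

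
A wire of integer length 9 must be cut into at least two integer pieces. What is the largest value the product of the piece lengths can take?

27

Let m[k] be the best product for length k (with at least one cut). For each first piece i, the rest contributes max(k−i, m[k−i]).
m[2] = 1×max(1,0) = 1×1 = 1
m[3] = 1×max(2,1) = 1×2 = 2
m[4] = 2×max(2,1) = 2×2 = 4
m[5] = 2×max(3,2) = 2×3 = 6
m[6] = 3×max(3,2) = 3×3 = 9
m[7] = 2×max(5,6) = 2×6 = 12
m[8] = 2×max(6,9) = 2×9 = 18
m[9] = 3×max(6,9) = 3×9 = 27
One optimal split: 3 + 3 + 3; product 3×3×3 = 27.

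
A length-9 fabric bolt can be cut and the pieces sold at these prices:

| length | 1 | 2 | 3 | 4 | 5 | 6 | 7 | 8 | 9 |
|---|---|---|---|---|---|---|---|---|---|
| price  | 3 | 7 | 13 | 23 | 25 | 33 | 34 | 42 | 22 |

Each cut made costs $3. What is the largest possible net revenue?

45

Let v[k] be the best obtainable value from length k. For each k, try every first piece i and keep the best of price[i] + v[k−i] minus the 3 cut fee when i<k.
v[1] = 3
v[2] = max(3+3-3, 7+0) = 7
v[3] = max(3+7-3, 7+3-3, 13+0) = 13
v[4] = max(3+13-3, 7+7-3, 13+3-3, 23+0) = 23
v[5] = max(3+23-3, 7+13-3, 13+7-3, 23+3-3, 25+0) = 25
v[6] = max(3+25-3, 7+23-3, 13+13-3, 23+7-3, 25+3-3, 33+0) = 33
v[7] = max(3+33-3, 7+25-3, 13+23-3, …, 33+3-3, 34+0) = 34
v[8] = max(3+34-3, 7+33-3, 13+25-3, …, 34+3-3, 42+0) = 43
v[9] = max(3+43-3, 7+34-3, 13+33-3, …, 42+3-3, 22+0) = 45
One optimal plan: pieces 5 + 4 (1 cut) → $48 − $3 = $45.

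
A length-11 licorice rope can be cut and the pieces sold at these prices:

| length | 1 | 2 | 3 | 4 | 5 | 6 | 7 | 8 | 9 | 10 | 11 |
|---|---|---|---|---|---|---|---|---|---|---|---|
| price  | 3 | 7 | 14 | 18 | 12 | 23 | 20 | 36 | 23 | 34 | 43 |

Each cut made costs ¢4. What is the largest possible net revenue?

46

Let net[k] be the best obtainable value from length k. For each k, try every first piece i and keep the best of price[i] + net[k−i] minus the 4 cut fee when i<k.
net[1] = 3
net[2] = 7
net[3] = 14
net[4] = 18
net[5] = 17  (first piece 1, then net[4]=18)
net[6] = 24  (first piece 3, then net[3]=14)
net[7] = 28  (first piece 3, then net[4]=18)
net[8] = 36
net[9] = 35  (first piece 1, then net[8]=36)
net[10] = 39  (first piece 2, then net[8]=36)
net[11] = 46  (first piece 3, then net[8]=36)
One optimal plan: pieces 8 + 3 (1 cut) → ¢50 − ¢4 = ¢46.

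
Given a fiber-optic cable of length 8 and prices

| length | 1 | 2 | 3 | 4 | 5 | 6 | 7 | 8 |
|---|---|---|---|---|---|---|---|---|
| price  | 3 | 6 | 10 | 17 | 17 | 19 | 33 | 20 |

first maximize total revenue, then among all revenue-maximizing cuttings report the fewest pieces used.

2

Let r[k] be the best obtainable value from length k. For each k, try every first piece i and keep the best of price[i] + r[k−i].
r[1] = 3
r[2] = 6  (first piece 1, then r[1]=3)
r[3] = 10
r[4] = 17
r[5] = 20  (first piece 1, then r[4]=17)
r[6] = 23  (first piece 1, then r[5]=20)
r[7] = 33
r[8] = 36  (first piece 1, then r[7]=33)
Maximum revenue is $36.
Now minimize piece count subject to staying optimal: for each k, pieces[k] = 1 + min over i with p[i]+r[k−i]=r[k] of pieces[k−i].
pieces[5] = 2
pieces[6] = 2
pieces[7] = 1
pieces[8] = 2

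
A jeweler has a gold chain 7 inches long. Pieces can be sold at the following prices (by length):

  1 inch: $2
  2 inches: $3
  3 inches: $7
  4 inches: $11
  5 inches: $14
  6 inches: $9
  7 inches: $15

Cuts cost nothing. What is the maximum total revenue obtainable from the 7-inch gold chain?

Let v[k] be the best obtainable value from length k. For each k, try every first piece i and keep the best of price[i] + v[k−i].
v[1] = 2
v[2] = 4  (first piece 1, then v[1]=2)
v[3] = 7
v[4] = 11
v[5] = 14
v[6] = 16  (first piece 1, then v[5]=14)
v[7] = 18  (first piece 1, then v[6]=16)
One optimal cutting: 5 + 1 + 1 → $14 + $2 + $2 = $18.

18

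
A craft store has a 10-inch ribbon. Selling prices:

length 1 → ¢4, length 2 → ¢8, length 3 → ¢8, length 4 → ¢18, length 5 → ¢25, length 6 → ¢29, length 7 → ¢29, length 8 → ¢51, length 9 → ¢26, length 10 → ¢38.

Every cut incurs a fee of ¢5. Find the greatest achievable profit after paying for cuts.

54

Build net[k] bottom-up: net[k] = max over allowed piece i of (p[i] + net[k−i]) − 5 per cut.
net[1] = 4
net[2] = 8
net[3] = 8
net[4] = 18
net[5] = 25
net[6] = 29
net[7] = 29
net[8] = 51
net[9] = 50  (first piece 1, then net[8]=51)
net[10] = 54  (first piece 2, then net[8]=51)
One optimal plan: pieces 8 + 2 (1 cut) → ¢59 − ¢5 = ¢54.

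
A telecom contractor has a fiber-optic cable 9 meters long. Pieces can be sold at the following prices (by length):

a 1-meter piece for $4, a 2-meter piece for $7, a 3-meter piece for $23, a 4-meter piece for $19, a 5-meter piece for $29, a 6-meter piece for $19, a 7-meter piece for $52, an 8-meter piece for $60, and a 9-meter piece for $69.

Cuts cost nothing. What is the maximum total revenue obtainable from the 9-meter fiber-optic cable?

Consider every possible first cut. best[k] is the best of p[i]+best[k−i] over all sellable i≤k.
best[1] = 4
best[2] = max(4+4, 7+0) = 8
best[3] = max(4+8, 7+4, 23+0) = 23
best[4] = max(4+23, 7+8, 23+4, 19+0) = 27
best[5] = max(4+27, 7+23, 23+8, 19+4, 29+0) = 31
best[6] = max(4+31, 7+27, 23+23, 19+8, 29+4, 19+0) = 46
best[7] = max(4+46, 7+31, 23+27, …, 19+4, 52+0) = 52
best[8] = max(4+52, 7+46, 23+31, …, 52+4, 60+0) = 60
best[9] = max(4+60, 7+52, 23+46, …, 60+4, 69+0) = 69
One optimal cutting: 3 + 3 + 3 → $23 + $23 + $23 = $69.

69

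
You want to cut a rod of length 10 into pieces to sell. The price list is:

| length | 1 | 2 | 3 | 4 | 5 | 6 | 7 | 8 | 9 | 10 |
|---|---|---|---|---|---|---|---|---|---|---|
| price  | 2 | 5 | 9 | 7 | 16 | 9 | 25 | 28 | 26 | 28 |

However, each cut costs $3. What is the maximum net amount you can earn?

31

Consider every possible first cut. v[k] is the best of p[i]+v[k−i] over all sellable i≤k, charging 3 whenever i<k.
v[1] = 2
v[2] = 5
v[3] = 9
v[4] = 8  (first piece 1, then v[3]=9)
v[5] = 16
v[6] = 15  (first piece 1, then v[5]=16)
v[7] = 25
v[8] = 28
v[9] = 27  (first piece 1, then v[8]=28)
v[10] = 31  (first piece 3, then v[7]=25)
One optimal plan: pieces 7 + 3 (1 cut) → $34 − $3 = $31.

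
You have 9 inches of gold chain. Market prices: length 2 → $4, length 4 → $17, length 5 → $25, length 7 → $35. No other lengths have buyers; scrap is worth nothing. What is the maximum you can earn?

42

Build f[k] bottom-up: f[k] = max over allowed piece i of (p[i] + f[k−i]).
f[1] = 0
f[2] = 4
f[3] = 4
f[4] = max(4+4, 17+0) = 17
f[5] = max(4+4, 17+0, 25+0) = 25
f[6] = max(4+17, 17+4, 25+0) = 25
f[7] = max(4+25, 17+4, 25+4, 35+0) = 35
f[8] = max(4+25, 17+17, 25+4, 35+0) = 35
f[9] = max(4+35, 17+25, 25+17, 35+4) = 42
One optimal cutting: 5 + 4 → $42.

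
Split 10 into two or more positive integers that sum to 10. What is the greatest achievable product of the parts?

Let g[k] be the best product for length k (with at least one cut). For each first piece i, the rest contributes max(k−i, g[k−i]).
g[2] = 1*max(1,0) = 1*1 = 1
g[3] = 1*max(2,1) = 1*2 = 2
g[4] = 2*max(2,1) = 2*2 = 4
g[5] = 2*max(3,2) = 2*3 = 6
g[6] = 3*max(3,2) = 3*3 = 9
g[7] = 2*max(5,6) = 2*6 = 12
g[8] = 2*max(6,9) = 2*9 = 18
g[9] = 3*max(6,9) = 3*9 = 27
g[10] = 2*max(8,18) = 2*18 = 36
One optimal split: 3 + 3 + 2 + 2; product 3*3*2*2 = 36.

36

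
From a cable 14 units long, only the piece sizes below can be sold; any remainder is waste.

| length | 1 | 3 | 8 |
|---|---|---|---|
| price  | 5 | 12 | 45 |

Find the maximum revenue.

Build best[k] bottom-up: best[k] = max over allowed piece i of (p[i] + best[k−i]).
best[1] = 5
best[2] = 10  (first piece 1, then best[1]=5)
best[3] = 15  (first piece 1, then best[2]=10)
best[4] = 20  (first piece 1, then best[3]=15)
best[5] = 25  (first piece 1, then best[4]=20)
best[6] = 30  (first piece 1, then best[5]=25)
best[7] = 35  (first piece 1, then best[6]=30)
best[8] = 45
best[9] = 50  (first piece 1, then best[8]=45)
best[10] = 55  (first piece 1, then best[9]=50)
best[11] = 60  (first piece 1, then best[10]=55)
best[12] = 65  (first piece 1, then best[11]=60)
best[13] = 70  (first piece 1, then best[12]=65)
best[14] = 75  (first piece 1, then best[13]=70)
One optimal cutting: 8 + 1 + 1 + 1 + 1 + 1 + 1 → 75.

75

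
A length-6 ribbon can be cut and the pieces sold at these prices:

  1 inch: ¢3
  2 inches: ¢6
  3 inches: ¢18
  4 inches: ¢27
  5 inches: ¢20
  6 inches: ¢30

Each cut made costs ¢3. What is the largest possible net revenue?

Build r[k] bottom-up: r[k] = max over allowed piece i of (p[i] + r[k−i]) − 3 per cut.
r[1] = 3
r[2] = max(3+3-3, 6+0) = 6
r[3] = max(3+6-3, 6+3-3, 18+0) = 18
r[4] = max(3+18-3, 6+6-3, 18+3-3, 27+0) = 27
r[5] = max(3+27-3, 6+18-3, 18+6-3, 27+3-3, 20+0) = 27
r[6] = max(3+27-3, 6+27-3, 18+18-3, 27+6-3, 20+3-3, 30+0) = 33
One optimal plan: pieces 3 + 3 (1 cut) → ¢36 − ¢3 = ¢33.

33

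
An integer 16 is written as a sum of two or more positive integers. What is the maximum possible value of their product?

324

Define g[k] = max over 1≤i<k of i · max(k−i, g[k−i]); the inner max lets the remainder stay uncut if that's better.
g[2] = 1×max(1,0) = 1×1 = 1
g[3] = 1×max(2,1) = 1×2 = 2
g[4] = 2×max(2,1) = 2×2 = 4
g[5] = 2×max(3,2) = 2×3 = 6
g[6] = 3×max(3,2) = 3×3 = 9
g[7] = 2×max(5,6) = 2×6 = 12
g[8] = 2×max(6,9) = 2×9 = 18
g[9] = 3×max(6,9) = 3×9 = 27
g[10] = 2×max(8,18) = 2×18 = 36
g[11] = 2×max(9,27) = 2×27 = 54
g[12] = 3×max(9,27) = 3×27 = 81
g[13] = 2×max(11,54) = 2×54 = 108
g[14] = 2×max(12,81) = 2×81 = 162
g[15] = 3×max(12,81) = 3×81 = 243
g[16] = 2×max(14,162) = 2×162 = 324
One optimal split: 3 + 3 + 3 + 3 + 2 + 2; product 3×3×3×3×2×2 = 324.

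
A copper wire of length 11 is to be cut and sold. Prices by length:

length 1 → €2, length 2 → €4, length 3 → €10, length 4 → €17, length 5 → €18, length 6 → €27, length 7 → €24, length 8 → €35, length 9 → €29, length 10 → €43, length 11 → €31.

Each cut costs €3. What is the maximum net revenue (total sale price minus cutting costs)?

Build r[k] bottom-up: r[k] = max over allowed piece i of (p[i] + r[k−i]) − 3 per cut.
r[1] = 2
r[2] = max(2+2-3, 4+0) = 4
r[3] = max(2+4-3, 4+2-3, 10+0) = 10
r[4] = max(2+10-3, 4+4-3, 10+2-3, 17+0) = 17
r[5] = max(2+17-3, 4+10-3, 10+4-3, 17+2-3, 18+0) = 18
r[6] = max(2+18-3, 4+17-3, 10+10-3, 17+4-3, 18+2-3, 27+0) = 27
r[7] = max(2+27-3, 4+18-3, 10+17-3, …, 27+2-3, 24+0) = 26
r[8] = max(2+26-3, 4+27-3, 10+18-3, …, 24+2-3, 35+0) = 35
r[9] = max(2+35-3, 4+26-3, 10+27-3, …, 35+2-3, 29+0) = 34
r[10] = max(2+34-3, 4+35-3, 10+26-3, …, 29+2-3, 43+0) = 43
r[11] = max(2+43-3, 4+34-3, 10+35-3, …, 43+2-3, 31+0) = 42
One optimal plan: pieces 10 + 1 (1 cut) → €45 − €3 = €42.

42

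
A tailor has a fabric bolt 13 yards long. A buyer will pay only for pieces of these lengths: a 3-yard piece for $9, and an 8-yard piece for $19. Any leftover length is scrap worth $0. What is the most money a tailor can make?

36

Let best[k] be the best obtainable value from length k. For each k, try every first piece i and keep the best of price[i] + best[k−i].
best[1] = 0
best[2] = 0
best[3] = 9
best[4] = 9
best[5] = 9
best[6] = 18  (first piece 3, then best[3]=9)
best[7] = 18
best[8] = max(9+9, 19+0) = 19
best[9] = max(9+18, 19+0) = 27
best[10] = max(9+18, 19+0) = 27
best[11] = max(9+19, 19+9) = 28
best[12] = max(9+27, 19+9) = 36
best[13] = max(9+27, 19+9) = 36
One optimal cutting: pieces 3 + 3 + 3 + 3 with 1 yard of scrap → $36.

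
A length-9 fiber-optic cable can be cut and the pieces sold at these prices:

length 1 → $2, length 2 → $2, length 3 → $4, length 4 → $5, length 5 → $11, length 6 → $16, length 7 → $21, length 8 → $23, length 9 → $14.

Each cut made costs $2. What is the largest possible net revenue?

23

Let v[k] be the best obtainable value from length k. For each k, try every first piece i and keep the best of price[i] + v[k−i] minus the 2 cut fee when i<k.
v[1] = 2
v[2] = 2  (first piece 1, then v[1]=2)
v[3] = 4
v[4] = 5
v[5] = 11
v[6] = 16
v[7] = 21
v[8] = 23
v[9] = 23  (first piece 1, then v[8]=23)
One optimal plan: pieces 8 + 1 (1 cut) → $25 − $2 = $23.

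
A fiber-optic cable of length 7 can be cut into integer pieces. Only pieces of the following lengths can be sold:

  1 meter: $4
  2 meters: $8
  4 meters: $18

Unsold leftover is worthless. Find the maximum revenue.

Consider every possible first cut. r[k] is the best of p[i]+r[k−i] over all sellable i≤k.
r[1] = 4
r[2] = max(4+4, 8+0) = 8
r[3] = max(4+8, 8+4) = 12
r[4] = max(4+12, 8+8, 18+0) = 18
r[5] = max(4+18, 8+12, 18+4) = 22
r[6] = max(4+22, 8+18, 18+8) = 26
r[7] = max(4+26, 8+22, 18+12) = 30
One optimal cutting: 4 + 1 + 1 + 1 → $30.

30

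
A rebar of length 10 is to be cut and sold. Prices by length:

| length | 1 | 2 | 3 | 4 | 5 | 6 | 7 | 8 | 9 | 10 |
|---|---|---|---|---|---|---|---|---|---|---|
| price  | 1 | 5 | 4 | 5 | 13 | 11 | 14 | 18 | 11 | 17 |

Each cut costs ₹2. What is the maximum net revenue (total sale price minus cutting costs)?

Consider every possible first cut. r[k] is the best of p[i]+r[k−i] over all sellable i≤k, charging 2 whenever i<k.
r[1] = 1
r[2] = max(1+1-2, 5+0) = 5
r[3] = max(1+5-2, 5+1-2, 4+0) = 4
r[4] = max(1+4-2, 5+5-2, 4+1-2, 5+0) = 8
r[5] = max(1+8-2, 5+4-2, 4+5-2, 5+1-2, 13+0) = 13
r[6] = max(1+13-2, 5+8-2, 4+4-2, 5+5-2, 13+1-2, 11+0) = 12
r[7] = max(1+12-2, 5+13-2, 4+8-2, …, 11+1-2, 14+0) = 16
r[8] = max(1+16-2, 5+12-2, 4+13-2, …, 14+1-2, 18+0) = 18
r[9] = max(1+18-2, 5+16-2, 4+12-2, …, 18+1-2, 11+0) = 19
r[10] = max(1+19-2, 5+18-2, 4+16-2, …, 11+1-2, 17+0) = 24
One optimal plan: pieces 5 + 5 (1 cut) → ₹26 − ₹2 = ₹24.

24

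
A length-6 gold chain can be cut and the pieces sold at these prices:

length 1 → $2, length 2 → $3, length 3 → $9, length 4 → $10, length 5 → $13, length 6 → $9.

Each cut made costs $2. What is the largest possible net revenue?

Consider every possible first cut. r[k] is the best of p[i]+r[k−i] over all sellable i≤k, charging 2 whenever i<k.
r[1] = 2
r[2] = 3
r[3] = 9
r[4] = 10
r[5] = 13
r[6] = 16  (first piece 3, then r[3]=9)
One optimal plan: pieces 3 + 3 (1 cut) → $18 − $2 = $16.

16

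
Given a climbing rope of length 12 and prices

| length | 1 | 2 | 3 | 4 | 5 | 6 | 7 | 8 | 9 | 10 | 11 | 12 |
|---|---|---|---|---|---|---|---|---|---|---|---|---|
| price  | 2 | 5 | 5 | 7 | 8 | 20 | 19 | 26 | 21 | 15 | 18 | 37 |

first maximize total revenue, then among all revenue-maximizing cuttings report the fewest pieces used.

2

Consider every possible first cut. r[k] is the best of p[i]+r[k−i] over all sellable i≤k.
r[1] = 2
r[2] = 5
r[3] = 7  (first piece 1, then r[2]=5)
r[4] = 10  (first piece 2, then r[2]=5)
r[5] = 12  (first piece 1, then r[4]=10)
r[6] = 20
r[7] = 22  (first piece 1, then r[6]=20)
r[8] = 26
r[9] = 28  (first piece 1, then r[8]=26)
r[10] = 31  (first piece 2, then r[8]=26)
r[11] = 33  (first piece 1, then r[10]=31)
r[12] = 40  (first piece 6, then r[6]=20)
Maximum revenue is €40.
Now minimize piece count subject to staying optimal: for each k, pieces[k] = 1 + min over i with p[i]+r[k−i]=r[k] of pieces[k−i].
pieces[9] = 2
pieces[10] = 2
pieces[11] = 3
pieces[12] = 2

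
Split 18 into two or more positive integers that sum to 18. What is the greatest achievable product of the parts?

Let f[k] be the best product for length k (with at least one cut). For each first piece i, the rest contributes max(k−i, f[k−i]).
Small cases: f[2]=1, f[3]=2, f[4]=4, f[5]=6, f[6]=9, f[7]=12, f[8]=18, f[9]=27, f[10]=36, f[11]=54, f[12]=81, f[13]=108.
f[14] = max(1*108, 2*81, 3*54, …, 12*2, 13*1) = 162
f[15] = max(1*162, 2*108, 3*81, …, 13*2, 14*1) = 243
f[16] = max(1*243, 2*162, 3*108, …, 14*2, 15*1) = 324
f[17] = max(1*324, 2*243, 3*162, …, 15*2, 16*1) = 486
f[18] = max(1*486, 2*324, 3*243, …, 16*2, 17*1) = 729
One optimal split: 3 + 3 + 3 + 3 + 3 + 3; product 3*3*3*3*3*3 = 729.

729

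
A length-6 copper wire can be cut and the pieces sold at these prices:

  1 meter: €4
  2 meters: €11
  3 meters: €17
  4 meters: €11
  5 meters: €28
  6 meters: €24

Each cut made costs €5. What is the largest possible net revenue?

Let r[k] be the best obtainable value from length k. For each k, try every first piece i and keep the best of price[i] + r[k−i] minus the 5 cut fee when i<k.
r[1] = 4
r[2] = max(4+4-5, 11+0) = 11
r[3] = max(4+11-5, 11+4-5, 17+0) = 17
r[4] = max(4+17-5, 11+11-5, 17+4-5, 11+0) = 17
r[5] = max(4+17-5, 11+17-5, 17+11-5, 11+4-5, 28+0) = 28
r[6] = max(4+28-5, 11+17-5, 17+17-5, 11+11-5, 28+4-5, 24+0) = 29
One optimal plan: pieces 3 + 3 (1 cut) → €34 − €5 = €29.

29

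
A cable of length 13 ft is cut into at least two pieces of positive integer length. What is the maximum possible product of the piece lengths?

Fill P[k] for k=2..13: at each k try every first piece i and multiply by the better of (k−i) uncut or P[k−i].
P[2] = 1·max(1,0) = 1·1 = 1
P[3] = 1·max(2,1) = 1·2 = 2
P[4] = 2·max(2,1) = 2·2 = 4
P[5] = 2·max(3,2) = 2·3 = 6
P[6] = 3·max(3,2) = 3·3 = 9
P[7] = 2·max(5,6) = 2·6 = 12
P[8] = 2·max(6,9) = 2·9 = 18
P[9] = 3·max(6,9) = 3·9 = 27
P[10] = 2·max(8,18) = 2·18 = 36
P[11] = 2·max(9,27) = 2·27 = 54
P[12] = 3·max(9,27) = 3·27 = 81
P[13] = 2·max(11,54) = 2·54 = 108
One optimal split: 3 + 3 + 3 + 2 + 2; product 3·3·3·2·2 = 108.

108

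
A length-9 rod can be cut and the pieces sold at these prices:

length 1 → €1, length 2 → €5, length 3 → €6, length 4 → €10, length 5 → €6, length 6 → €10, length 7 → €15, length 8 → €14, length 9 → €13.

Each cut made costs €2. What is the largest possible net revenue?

Consider every possible first cut. v[k] is the best of p[i]+v[k−i] over all sellable i≤k, charging 2 whenever i<k.
v[1] = 1
v[2] = max(1+1-2, 5+0) = 5
v[3] = max(1+5-2, 5+1-2, 6+0) = 6
v[4] = max(1+6-2, 5+5-2, 6+1-2, 10+0) = 10
v[5] = max(1+10-2, 5+6-2, 6+5-2, 10+1-2, 6+0) = 9
v[6] = max(1+9-2, 5+10-2, 6+6-2, 10+5-2, 6+1-2, 10+0) = 13
v[7] = max(1+13-2, 5+9-2, 6+10-2, …, 10+1-2, 15+0) = 15
v[8] = max(1+15-2, 5+13-2, 6+9-2, …, 15+1-2, 14+0) = 18
v[9] = max(1+18-2, 5+15-2, 6+13-2, …, 14+1-2, 13+0) = 18
One optimal plan: pieces 7 + 2 (1 cut) → €20 − €2 = €18.

18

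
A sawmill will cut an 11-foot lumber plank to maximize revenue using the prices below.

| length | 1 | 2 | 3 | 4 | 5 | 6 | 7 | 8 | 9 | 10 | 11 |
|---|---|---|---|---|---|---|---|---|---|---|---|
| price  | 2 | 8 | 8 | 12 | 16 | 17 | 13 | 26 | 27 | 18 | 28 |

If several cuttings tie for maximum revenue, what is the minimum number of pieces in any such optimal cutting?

Let r[k] be the best obtainable value from length k. For each k, try every first piece i and keep the best of price[i] + r[k−i].
r[1] = 2
r[2] = max(2+2, 8+0) = 8
r[3] = max(2+8, 8+2, 8+0) = 10
r[4] = max(2+10, 8+8, 8+2, 12+0) = 16
r[5] = max(2+16, 8+10, 8+8, 12+2, 16+0) = 18
r[6] = max(2+18, 8+16, 8+10, 12+8, 16+2, 17+0) = 24
r[7] = max(2+24, 8+18, 8+16, …, 17+2, 13+0) = 26
r[8] = max(2+26, 8+24, 8+18, …, 13+2, 26+0) = 32
r[9] = max(2+32, 8+26, 8+24, …, 26+2, 27+0) = 34
r[10] = max(2+34, 8+32, 8+26, …, 27+2, 18+0) = 40
r[11] = max(2+40, 8+34, 8+32, …, 18+2, 28+0) = 42
Maximum revenue is $42.
Now minimize piece count subject to staying optimal: for each k, pieces[k] = 1 + min over i with p[i]+r[k−i]=r[k] of pieces[k−i].
pieces[8] = 4
pieces[9] = 5
pieces[10] = 5
pieces[11] = 6

6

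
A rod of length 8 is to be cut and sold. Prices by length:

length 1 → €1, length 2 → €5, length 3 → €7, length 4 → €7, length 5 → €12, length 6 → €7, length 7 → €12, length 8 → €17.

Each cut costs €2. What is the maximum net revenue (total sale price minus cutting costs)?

Build r[k] bottom-up: r[k] = max over allowed piece i of (p[i] + r[k−i]) − 2 per cut.
r[1] = 1
r[2] = max(1+1-2, 5+0) = 5
r[3] = max(1+5-2, 5+1-2, 7+0) = 7
r[4] = max(1+7-2, 5+5-2, 7+1-2, 7+0) = 8
r[5] = max(1+8-2, 5+7-2, 7+5-2, 7+1-2, 12+0) = 12
r[6] = max(1+12-2, 5+8-2, 7+7-2, 7+5-2, 12+1-2, 7+0) = 12
r[7] = max(1+12-2, 5+12-2, 7+8-2, …, 7+1-2, 12+0) = 15
r[8] = max(1+15-2, 5+12-2, 7+12-2, …, 12+1-2, 17+0) = 17
One optimal plan: pieces 5 + 3 (1 cut) → €19 − €2 = €17.

17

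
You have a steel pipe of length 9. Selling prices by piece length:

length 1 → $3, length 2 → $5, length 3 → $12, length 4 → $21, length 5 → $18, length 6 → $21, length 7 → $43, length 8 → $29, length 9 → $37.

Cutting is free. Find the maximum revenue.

Let r[k] be the best obtainable value from length k. For each k, try every first piece i and keep the best of price[i] + r[k−i].
r[1] = 3
r[2] = 6  (first piece 1, then r[1]=3)
r[3] = 12
r[4] = 21
r[5] = 24  (first piece 1, then r[4]=21)
r[6] = 27  (first piece 1, then r[5]=24)
r[7] = 43
r[8] = 46  (first piece 1, then r[7]=43)
r[9] = 49  (first piece 1, then r[8]=46)
One optimal cutting: 7 + 1 + 1 → $43 + $3 + $3 = $49.

49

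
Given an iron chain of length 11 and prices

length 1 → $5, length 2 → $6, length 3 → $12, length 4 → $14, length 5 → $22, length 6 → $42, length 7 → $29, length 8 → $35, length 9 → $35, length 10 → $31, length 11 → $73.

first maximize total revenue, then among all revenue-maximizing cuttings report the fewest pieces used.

Build r[k] bottom-up: r[k] = max over allowed piece i of (p[i] + r[k−i]).
r[1] = 5
r[2] = max(5+5, 6+0) = 10
r[3] = max(5+10, 6+5, 12+0) = 15
r[4] = max(5+15, 6+10, 12+5, 14+0) = 20
r[5] = max(5+20, 6+15, 12+10, 14+5, 22+0) = 25
r[6] = max(5+25, 6+20, 12+15, 14+10, 22+5, 42+0) = 42
r[7] = max(5+42, 6+25, 12+20, …, 42+5, 29+0) = 47
r[8] = max(5+47, 6+42, 12+25, …, 29+5, 35+0) = 52
r[9] = max(5+52, 6+47, 12+42, …, 35+5, 35+0) = 57
r[10] = max(5+57, 6+52, 12+47, …, 35+5, 31+0) = 62
r[11] = max(5+62, 6+57, 12+52, …, 31+5, 73+0) = 73
Maximum revenue is $73.
Now minimize piece count subject to staying optimal: for each k, pieces[k] = 1 + min over i with p[i]+r[k−i]=r[k] of pieces[k−i].
pieces[8] = 3
pieces[9] = 4
pieces[10] = 5
pieces[11] = 1

1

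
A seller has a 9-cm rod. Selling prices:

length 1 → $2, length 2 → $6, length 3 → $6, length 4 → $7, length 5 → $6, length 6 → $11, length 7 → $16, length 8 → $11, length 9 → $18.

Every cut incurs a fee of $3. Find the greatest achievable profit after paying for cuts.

Let v[k] be the best obtainable value from length k. For each k, try every first piece i and keep the best of price[i] + v[k−i] minus the 3 cut fee when i<k.
v[1] = 2
v[2] = 6
v[3] = 6
v[4] = 9  (first piece 2, then v[2]=6)
v[5] = 9  (first piece 2, then v[3]=6)
v[6] = 12  (first piece 2, then v[4]=9)
v[7] = 16
v[8] = 15  (first piece 1, then v[7]=16)
v[9] = 19  (first piece 2, then v[7]=16)
One optimal plan: pieces 7 + 2 (1 cut) → $22 − $3 = $19.

19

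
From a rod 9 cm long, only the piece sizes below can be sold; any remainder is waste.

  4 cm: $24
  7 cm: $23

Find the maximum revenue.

Build f[k] bottom-up: f[k] = max over allowed piece i of (p[i] + f[k−i]).
f[1] = 0
f[2] = 0
f[3] = 0
f[4] = 24
f[5] = 24
f[6] = 24
f[7] = max(24+0, 23+0) = 24
f[8] = max(24+24, 23+0) = 48
f[9] = max(24+24, 23+0) = 48
One optimal cutting: pieces 4 + 4 with 1 cm of scrap → $48.

48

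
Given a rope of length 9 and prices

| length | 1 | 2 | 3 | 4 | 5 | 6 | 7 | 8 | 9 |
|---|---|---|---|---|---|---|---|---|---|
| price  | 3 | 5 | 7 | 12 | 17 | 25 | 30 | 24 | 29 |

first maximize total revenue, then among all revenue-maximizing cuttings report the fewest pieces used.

3

Build r[k] bottom-up: r[k] = max over allowed piece i of (p[i] + r[k−i]).
r[1] = 3
r[2] = 6  (first piece 1, then r[1]=3)
r[3] = 9  (first piece 1, then r[2]=6)
r[4] = 12  (first piece 1, then r[3]=9)
r[5] = 17
r[6] = 25
r[7] = 30
r[8] = 33  (first piece 1, then r[7]=30)
r[9] = 36  (first piece 1, then r[8]=33)
Maximum revenue is 36.
Now minimize piece count subject to staying optimal: for each k, pieces[k] = 1 + min over i with p[i]+r[k−i]=r[k] of pieces[k−i].
pieces[6] = 1
pieces[7] = 1
pieces[8] = 2
pieces[9] = 3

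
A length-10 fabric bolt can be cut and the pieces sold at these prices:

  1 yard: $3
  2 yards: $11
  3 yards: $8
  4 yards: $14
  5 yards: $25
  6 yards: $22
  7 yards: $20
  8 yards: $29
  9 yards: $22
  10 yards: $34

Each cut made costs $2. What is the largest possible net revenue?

Let v[k] be the best obtainable value from length k. For each k, try every first piece i and keep the best of price[i] + v[k−i] minus the 2 cut fee when i<k.
v[1] = 3
v[2] = 11
v[3] = 12  (first piece 1, then v[2]=11)
v[4] = 20  (first piece 2, then v[2]=11)
v[5] = 25
v[6] = 29  (first piece 2, then v[4]=20)
v[7] = 34  (first piece 2, then v[5]=25)
v[8] = 38  (first piece 2, then v[6]=29)
v[9] = 43  (first piece 2, then v[7]=34)
v[10] = 48  (first piece 5, then v[5]=25)
One optimal plan: pieces 5 + 5 (1 cut) → $50 − $2 = $48.

48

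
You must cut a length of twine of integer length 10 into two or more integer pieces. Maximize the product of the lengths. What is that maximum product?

36

Define prod[k] = max over 1≤i<k of i · max(k−i, prod[k−i]); the inner max lets the remainder stay uncut if that's better.
prod[2] = 1*max(1,0) = 1*1 = 1
prod[3] = 1*max(2,1) = 1*2 = 2
prod[4] = 2*max(2,1) = 2*2 = 4
prod[5] = 2*max(3,2) = 2*3 = 6
prod[6] = 3*max(3,2) = 3*3 = 9
prod[7] = 2*max(5,6) = 2*6 = 12
prod[8] = 2*max(6,9) = 2*9 = 18
prod[9] = 3*max(6,9) = 3*9 = 27
prod[10] = 2*max(8,18) = 2*18 = 36
One optimal split: 3 + 3 + 2 + 2; product 3*3*2*2 = 36.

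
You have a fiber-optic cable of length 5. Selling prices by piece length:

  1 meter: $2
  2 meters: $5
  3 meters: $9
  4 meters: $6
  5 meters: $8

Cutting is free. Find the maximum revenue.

Build R[k] bottom-up: R[k] = max over allowed piece i of (p[i] + R[k−i]).
R[1] = 2
R[2] = max(2+2, 5+0) = 5
R[3] = max(2+5, 5+2, 9+0) = 9
R[4] = max(2+9, 5+5, 9+2, 6+0) = 11
R[5] = max(2+11, 5+9, 9+5, 6+2, 8+0) = 14
One optimal cutting: 3 + 2 → $9 + $5 = $14.

14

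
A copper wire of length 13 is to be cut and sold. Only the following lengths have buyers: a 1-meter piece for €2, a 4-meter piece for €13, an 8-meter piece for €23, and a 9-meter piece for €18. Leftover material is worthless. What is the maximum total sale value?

Build best[k] bottom-up: best[k] = max over allowed piece i of (p[i] + best[k−i]).
best[1] = 2
best[2] = 4  (first piece 1, then best[1]=2)
best[3] = 6  (first piece 1, then best[2]=4)
best[4] = 13
best[5] = 15  (first piece 1, then best[4]=13)
best[6] = 17  (first piece 1, then best[5]=15)
best[7] = 19  (first piece 1, then best[6]=17)
best[8] = 26  (first piece 4, then best[4]=13)
best[9] = 28  (first piece 1, then best[8]=26)
best[10] = 30  (first piece 1, then best[9]=28)
best[11] = 32  (first piece 1, then best[10]=30)
best[12] = 39  (first piece 4, then best[8]=26)
best[13] = 41  (first piece 1, then best[12]=39)
One optimal cutting: 4 + 4 + 4 + 1 → €41.

41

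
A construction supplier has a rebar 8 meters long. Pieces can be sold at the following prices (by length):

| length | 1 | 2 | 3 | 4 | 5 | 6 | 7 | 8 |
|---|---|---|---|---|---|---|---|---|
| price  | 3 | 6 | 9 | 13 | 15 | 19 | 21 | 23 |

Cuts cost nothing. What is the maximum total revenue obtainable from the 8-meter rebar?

26

Let v[k] be the best obtainable value from length k. For each k, try every first piece i and keep the best of price[i] + v[k−i].
v[1] = 3
v[2] = 6  (first piece 1, then v[1]=3)
v[3] = 9  (first piece 1, then v[2]=6)
v[4] = 13
v[5] = 16  (first piece 1, then v[4]=13)
v[6] = 19  (first piece 1, then v[5]=16)
v[7] = 22  (first piece 1, then v[6]=19)
v[8] = 26  (first piece 4, then v[4]=13)
One optimal cutting: 4 + 4 → ₹13 + ₹13 = ₹26.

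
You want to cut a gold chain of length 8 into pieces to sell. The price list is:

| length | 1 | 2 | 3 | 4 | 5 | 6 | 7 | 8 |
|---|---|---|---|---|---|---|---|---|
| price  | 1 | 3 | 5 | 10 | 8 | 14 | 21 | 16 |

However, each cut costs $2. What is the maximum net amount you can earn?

Let r[k] be the best obtainable value from length k. For each k, try every first piece i and keep the best of price[i] + r[k−i] minus the 2 cut fee when i<k.
r[1] = 1
r[2] = max(1+1-2, 3+0) = 3
r[3] = max(1+3-2, 3+1-2, 5+0) = 5
r[4] = max(1+5-2, 3+3-2, 5+1-2, 10+0) = 10
r[5] = max(1+10-2, 3+5-2, 5+3-2, 10+1-2, 8+0) = 9
r[6] = max(1+9-2, 3+10-2, 5+5-2, 10+3-2, 8+1-2, 14+0) = 14
r[7] = max(1+14-2, 3+9-2, 5+10-2, …, 14+1-2, 21+0) = 21
r[8] = max(1+21-2, 3+14-2, 5+9-2, …, 21+1-2, 16+0) = 20
One optimal plan: pieces 7 + 1 (1 cut) → $22 − $2 = $20.

20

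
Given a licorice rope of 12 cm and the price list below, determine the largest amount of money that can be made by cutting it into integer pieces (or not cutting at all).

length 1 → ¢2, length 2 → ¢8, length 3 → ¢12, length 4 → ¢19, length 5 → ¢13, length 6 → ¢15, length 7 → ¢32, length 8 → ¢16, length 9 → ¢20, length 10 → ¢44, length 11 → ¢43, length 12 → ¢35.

Let v[k] be the best obtainable value from length k. For each k, try every first piece i and keep the best of price[i] + v[k−i].
v[1] = 2
v[2] = max(2+2, 8+0) = 8
v[3] = max(2+8, 8+2, 12+0) = 12
v[4] = max(2+12, 8+8, 12+2, 19+0) = 19
v[5] = max(2+19, 8+12, 12+8, 19+2, 13+0) = 21
v[6] = max(2+21, 8+19, 12+12, 19+8, 13+2, 15+0) = 27
v[7] = max(2+27, 8+21, 12+19, …, 15+2, 32+0) = 32
v[8] = max(2+32, 8+27, 12+21, …, 32+2, 16+0) = 38
v[9] = max(2+38, 8+32, 12+27, …, 16+2, 20+0) = 40
v[10] = max(2+40, 8+38, 12+32, …, 20+2, 44+0) = 46
v[11] = max(2+46, 8+40, 12+38, …, 44+2, 43+0) = 51
v[12] = max(2+51, 8+46, 12+40, …, 43+2, 35+0) = 57
One optimal cutting: 4 + 4 + 4 → ¢19 + ¢19 + ¢19 = ¢57.

57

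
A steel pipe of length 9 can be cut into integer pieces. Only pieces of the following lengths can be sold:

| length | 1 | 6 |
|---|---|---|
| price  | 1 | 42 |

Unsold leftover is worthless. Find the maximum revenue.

Build best[k] bottom-up: best[k] = max over allowed piece i of (p[i] + best[k−i]).
best[1] = 1
best[2] = 2  (first piece 1, then best[1]=1)
best[3] = 3  (first piece 1, then best[2]=2)
best[4] = 4  (first piece 1, then best[3]=3)
best[5] = 5  (first piece 1, then best[4]=4)
best[6] = max(1+5, 42+0) = 42
best[7] = max(1+42, 42+1) = 43
best[8] = max(1+43, 42+2) = 44
best[9] = max(1+44, 42+3) = 45
One optimal cutting: 6 + 1 + 1 + 1 → $45.

45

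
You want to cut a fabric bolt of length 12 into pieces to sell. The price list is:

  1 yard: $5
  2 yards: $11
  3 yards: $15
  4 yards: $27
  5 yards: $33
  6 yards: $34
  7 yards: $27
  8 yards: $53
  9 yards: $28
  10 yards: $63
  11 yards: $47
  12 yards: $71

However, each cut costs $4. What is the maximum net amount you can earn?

76

Consider every possible first cut. r[k] is the best of p[i]+r[k−i] over all sellable i≤k, charging 4 whenever i<k.
r[1] = 5
r[2] = max(5+5-4, 11+0) = 11
r[3] = max(5+11-4, 11+5-4, 15+0) = 15
r[4] = max(5+15-4, 11+11-4, 15+5-4, 27+0) = 27
r[5] = max(5+27-4, 11+15-4, 15+11-4, 27+5-4, 33+0) = 33
r[6] = max(5+33-4, 11+27-4, 15+15-4, 27+11-4, 33+5-4, 34+0) = 34
r[7] = max(5+34-4, 11+33-4, 15+27-4, …, 34+5-4, 27+0) = 40
r[8] = max(5+40-4, 11+34-4, 15+33-4, …, 27+5-4, 53+0) = 53
r[9] = max(5+53-4, 11+40-4, 15+34-4, …, 53+5-4, 28+0) = 56
r[10] = max(5+56-4, 11+53-4, 15+40-4, …, 28+5-4, 63+0) = 63
r[11] = max(5+63-4, 11+56-4, 15+53-4, …, 63+5-4, 47+0) = 64
r[12] = max(5+64-4, 11+63-4, 15+56-4, …, 47+5-4, 71+0) = 76
One optimal plan: pieces 8 + 4 (1 cut) → $80 − $4 = $76.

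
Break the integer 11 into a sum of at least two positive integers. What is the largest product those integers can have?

Fill f[k] for k=2..11: at each k try every first piece i and multiply by the better of (k−i) uncut or f[k−i].
f[2] = 1×max(1,0) = 1×1 = 1
f[3] = max(1×2, 2×1) = 2
f[4] = max(1×3, 2×2, 3×1) = 4
f[5] = max(1×4, 2×3, 3×2, 4×1) = 6
f[6] = max(1×6, 2×4, 3×3, 4×2, 5×1) = 9
f[7] = max(1×9, 2×6, 3×4, 4×3, 5×2, 6×1) = 12
f[8] = max(1×12, 2×9, 3×6, …, 6×2, 7×1) = 18
f[9] = max(1×18, 2×12, 3×9, …, 7×2, 8×1) = 27
f[10] = max(1×27, 2×18, 3×12, …, 8×2, 9×1) = 36
f[11] = max(1×36, 2×27, 3×18, …, 9×2, 10×1) = 54
One optimal split: 3 + 3 + 3 + 2; product 3×3×3×2 = 54.

54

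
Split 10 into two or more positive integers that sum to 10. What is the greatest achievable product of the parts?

Let prod[k] be the best product for length k (with at least one cut). For each first piece i, the rest contributes max(k−i, prod[k−i]).
prod[2] = 1×max(1,0) = 1×1 = 1
prod[3] = 1×max(2,1) = 1×2 = 2
prod[4] = 2×max(2,1) = 2×2 = 4
prod[5] = 2×max(3,2) = 2×3 = 6
prod[6] = 3×max(3,2) = 3×3 = 9
prod[7] = 2×max(5,6) = 2×6 = 12
prod[8] = 2×max(6,9) = 2×9 = 18
prod[9] = 3×max(6,9) = 3×9 = 27
prod[10] = 2×max(8,18) = 2×18 = 36
One optimal split: 3 + 3 + 2 + 2; product 3×3×2×2 = 36.

36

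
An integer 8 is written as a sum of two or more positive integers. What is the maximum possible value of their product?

18

Let f[k] be the best product for length k (with at least one cut). For each first piece i, the rest contributes max(k−i, f[k−i]).
f[2] = 1·max(1,0) = 1·1 = 1
f[3] = 1·max(2,1) = 1·2 = 2
f[4] = 2·max(2,1) = 2·2 = 4
f[5] = 2·max(3,2) = 2·3 = 6
f[6] = 3·max(3,2) = 3·3 = 9
f[7] = 2·max(5,6) = 2·6 = 12
f[8] = 2·max(6,9) = 2·9 = 18
One optimal split: 3 + 3 + 2; product 3·3·2 = 18.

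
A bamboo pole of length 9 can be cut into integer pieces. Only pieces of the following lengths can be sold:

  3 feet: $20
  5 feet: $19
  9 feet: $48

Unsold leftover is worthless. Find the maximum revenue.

60

Let r[k] be the best obtainable value from length k. For each k, try every first piece i and keep the best of price[i] + r[k−i].
r[1] = 0
r[2] = 0
r[3] = 20
r[4] = 20
r[5] = 20
r[6] = 40  (first piece 3, then r[3]=20)
r[7] = 40
r[8] = 40
r[9] = 60  (first piece 3, then r[6]=40)
One optimal cutting: 3 + 3 + 3 → $60.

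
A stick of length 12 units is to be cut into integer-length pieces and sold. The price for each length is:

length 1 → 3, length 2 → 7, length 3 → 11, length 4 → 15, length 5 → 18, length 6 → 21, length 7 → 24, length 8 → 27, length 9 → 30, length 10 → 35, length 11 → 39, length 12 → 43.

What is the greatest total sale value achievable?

45

Build best[k] bottom-up: best[k] = max over allowed piece i of (p[i] + best[k−i]).
best[1] = 3
best[2] = max(3+3, 7+0) = 7
best[3] = max(3+7, 7+3, 11+0) = 11
best[4] = max(3+11, 7+7, 11+3, 15+0) = 15
best[5] = max(3+15, 7+11, 11+7, 15+3, 18+0) = 18
best[6] = max(3+18, 7+15, 11+11, 15+7, 18+3, 21+0) = 22
best[7] = max(3+22, 7+18, 11+15, …, 21+3, 24+0) = 26
best[8] = max(3+26, 7+22, 11+18, …, 24+3, 27+0) = 30
best[9] = max(3+30, 7+26, 11+22, …, 27+3, 30+0) = 33
best[10] = max(3+33, 7+30, 11+26, …, 30+3, 35+0) = 37
best[11] = max(3+37, 7+33, 11+30, …, 35+3, 39+0) = 41
best[12] = max(3+41, 7+37, 11+33, …, 39+3, 43+0) = 45
One optimal cutting: 4 + 4 + 4 → 15 + 15 + 15 = 45.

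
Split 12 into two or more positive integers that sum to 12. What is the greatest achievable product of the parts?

Let m[k] be the best product for length k (with at least one cut). For each first piece i, the rest contributes max(k−i, m[k−i]).
Small cases: m[2]=1, m[3]=2, m[4]=4, m[5]=6, m[6]=9.
m[7] = 2×max(5,6) = 2×6 = 12
m[8] = 2×max(6,9) = 2×9 = 18
m[9] = 3×max(6,9) = 3×9 = 27
m[10] = 2×max(8,18) = 2×18 = 36
m[11] = 2×max(9,27) = 2×27 = 54
m[12] = 3×max(9,27) = 3×27 = 81
One optimal split: 3 + 3 + 3 + 3; product 3×3×3×3 = 81.

81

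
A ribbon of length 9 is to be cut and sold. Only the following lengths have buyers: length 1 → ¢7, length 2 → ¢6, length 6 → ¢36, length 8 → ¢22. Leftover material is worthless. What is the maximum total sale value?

Let f[k] be the best obtainable value from length k. For each k, try every first piece i and keep the best of price[i] + f[k−i].
f[1] = 7
f[2] = max(7+7, 6+0) = 14
f[3] = max(7+14, 6+7) = 21
f[4] = max(7+21, 6+14) = 28
f[5] = max(7+28, 6+21) = 35
f[6] = max(7+35, 6+28, 36+0) = 42
f[7] = max(7+42, 6+35, 36+7) = 49
f[8] = max(7+49, 6+42, 36+14, 22+0) = 56
f[9] = max(7+56, 6+49, 36+21, 22+7) = 63
One optimal cutting: 1 + 1 + 1 + 1 + 1 + 1 + 1 + 1 + 1 → ¢63.

63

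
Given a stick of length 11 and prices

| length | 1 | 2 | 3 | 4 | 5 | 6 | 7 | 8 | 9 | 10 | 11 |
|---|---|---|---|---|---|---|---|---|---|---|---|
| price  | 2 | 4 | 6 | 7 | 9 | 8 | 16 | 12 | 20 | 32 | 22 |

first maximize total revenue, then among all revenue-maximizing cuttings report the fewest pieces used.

Let r[k] be the best obtainable value from length k. For each k, try every first piece i and keep the best of price[i] + r[k−i].
r[1] = 2
r[2] = 4  (first piece 1, then r[1]=2)
r[3] = 6  (first piece 1, then r[2]=4)
r[4] = 8  (first piece 1, then r[3]=6)
r[5] = 10  (first piece 1, then r[4]=8)
r[6] = 12  (first piece 1, then r[5]=10)
r[7] = 16
r[8] = 18  (first piece 1, then r[7]=16)
r[9] = 20  (first piece 1, then r[8]=18)
r[10] = 32
r[11] = 34  (first piece 1, then r[10]=32)
Maximum revenue is $34.
Now minimize piece count subject to staying optimal: for each k, pieces[k] = 1 + min over i with p[i]+r[k−i]=r[k] of pieces[k−i].
pieces[8] = 2
pieces[9] = 1
pieces[10] = 1
pieces[11] = 2

2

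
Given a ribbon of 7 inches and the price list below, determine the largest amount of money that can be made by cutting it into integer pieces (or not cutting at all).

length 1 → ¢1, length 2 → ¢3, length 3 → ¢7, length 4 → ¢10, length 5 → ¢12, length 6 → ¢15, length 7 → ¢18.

18

Let v[k] be the best obtainable value from length k. For each k, try every first piece i and keep the best of price[i] + v[k−i].
v[1] = 1
v[2] = max(1+1, 3+0) = 3
v[3] = max(1+3, 3+1, 7+0) = 7
v[4] = max(1+7, 3+3, 7+1, 10+0) = 10
v[5] = max(1+10, 3+7, 7+3, 10+1, 12+0) = 12
v[6] = max(1+12, 3+10, 7+7, 10+3, 12+1, 15+0) = 15
v[7] = max(1+15, 3+12, 7+10, …, 15+1, 18+0) = 18
Best is to sell the whole 7-inch piece uncut for ¢18.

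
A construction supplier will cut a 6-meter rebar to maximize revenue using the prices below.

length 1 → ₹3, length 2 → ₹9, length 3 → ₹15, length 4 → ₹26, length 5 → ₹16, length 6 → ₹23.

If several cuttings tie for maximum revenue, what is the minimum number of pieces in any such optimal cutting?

Let r[k] be the best obtainable value from length k. For each k, try every first piece i and keep the best of price[i] + r[k−i].
r[1] = 3
r[2] = 9
r[3] = 15
r[4] = 26
r[5] = 29  (first piece 1, then r[4]=26)
r[6] = 35  (first piece 2, then r[4]=26)
Maximum revenue is ₹35.
Now minimize piece count subject to staying optimal: for each k, pieces[k] = 1 + min over i with p[i]+r[k−i]=r[k] of pieces[k−i].
pieces[3] = 1
pieces[4] = 1
pieces[5] = 2
pieces[6] = 2

2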